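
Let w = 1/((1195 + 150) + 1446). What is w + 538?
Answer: 1501559/2791 ≈ 538.00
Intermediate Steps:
w = 1/2791 (w = 1/(1345 + 1446) = 1/2791 ≈ 0.00035829)
w + 538 = 1/2791 + 538 = 1501559/2791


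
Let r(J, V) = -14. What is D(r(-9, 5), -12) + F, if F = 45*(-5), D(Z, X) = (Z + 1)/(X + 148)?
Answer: -30613/136 ≈ -225.10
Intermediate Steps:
D(Z, X) = (1 + Z)/(148 + X)
F = -225
D(r(-9, 5), -12) + F = (1 - 14)/(148 - 12) - 225 = -13/136 - 225 = -30613/136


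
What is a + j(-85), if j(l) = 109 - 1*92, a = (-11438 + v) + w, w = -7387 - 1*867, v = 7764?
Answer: -11911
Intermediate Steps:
w = -8254 (w = -7387 - 867 = -8254)
a = -11928 (a = (-11438 + 7764) - 8254 = -3674 - 8254 = -11928)
j(l) = 17 (j(l) = 109 - 92 = 17)
a + j(-85) = -11928 + 17 = -11911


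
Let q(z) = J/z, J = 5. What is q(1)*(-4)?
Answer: -20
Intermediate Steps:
q(z) = 5/z
q(1)*(-4) = (5/1)*(-4) = (5*1)*(-4) = 5*(-4) = -20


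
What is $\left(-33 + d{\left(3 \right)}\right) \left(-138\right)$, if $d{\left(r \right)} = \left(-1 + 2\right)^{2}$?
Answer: $4416$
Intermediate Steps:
$d{\left(r \right)} = 1$ ($d{\left(r \right)} = 1^{2} = 1$)
$\left(-33 + d{\left(3 \right)}\right) \left(-138\right) = \left(-33 + 1\right) \left(-138\right) = \left(-32\right) \left(-138\right) = 4416$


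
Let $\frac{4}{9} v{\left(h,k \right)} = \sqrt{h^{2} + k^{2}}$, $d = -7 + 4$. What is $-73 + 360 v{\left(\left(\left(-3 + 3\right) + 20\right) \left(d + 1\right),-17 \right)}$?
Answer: $-73 + 810 \sqrt{1889} \approx 35132.0$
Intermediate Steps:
$d = -3$
$v{\left(h,k \right)} = \frac{9 \sqrt{h^{2} + k^{2}}}{4}$
$-73 + 360 v{\left(\left(\left(-3 + 3\right) + 20\right) \left(d + 1\right),-17 \right)} = -73 + 360 \frac{9 \sqrt{\left(\left(\left(-3 + 3\right) + 20\right) \left(-3 + 1\right)\right)^{2} + \left(-17\right)^{2}}}{4} = -73 + 360 \frac{9 \sqrt{\left(\left(0 + 20\right) \left(-2\right)\right)^{2} + 289}}{4} = -73 + 360 \frac{9 \sqrt{\left(20 \left(-2\right)\right)^{2} + 289}}{4} = -73 + 360 \frac{9 \sqrt{\left(-40\right)^{2} + 289}}{4} = -73 + 360 \frac{9 \sqrt{1600 + 289}}{4} = -73 + 360 \frac{9 \sqrt{1889}}{4} = -73 + 810 \sqrt{1889}$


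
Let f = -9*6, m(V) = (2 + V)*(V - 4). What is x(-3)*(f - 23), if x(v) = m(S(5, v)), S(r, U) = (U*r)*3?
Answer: -162239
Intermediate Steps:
S(r, U) = 3*U*r
m(V) = (-4 + V)*(2 + V) (m(V) = (2 + V)*(-4 + V) = (-4 + V)*(2 + V))
f = -54
x(v) = -8 - 30*v + 225*v² (x(v) = -8 + (3*v*5)² - 6*v*5 = -8 + (15*v)² - 30*v = -8 + 225*v² - 30*v = -8 - 30*v + 225*v²)
x(-3)*(f - 23) = (-8 - 30*(-3) + 225*(-3)²)*(-54 - 23) = (-8 + 90 + 225*9)*(-77) = (-8 + 90 + 2025)*(-77) = 2107*(-77) = -162239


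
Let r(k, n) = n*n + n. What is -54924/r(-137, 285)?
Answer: -9154/13585 ≈ -0.67383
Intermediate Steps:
r(k, n) = n + n**2 (r(k, n) = n**2 + n = n + n**2)
-54924/r(-137, 285) = -54924*1/(285*(1 + 285)) = -54924/(285*286) = -54924/81510 = -54924*1/81510 = -9154/13585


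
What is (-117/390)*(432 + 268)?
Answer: -210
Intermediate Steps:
(-117/390)*(432 + 268) = -117*1/390*700 = -3/10*700 = -210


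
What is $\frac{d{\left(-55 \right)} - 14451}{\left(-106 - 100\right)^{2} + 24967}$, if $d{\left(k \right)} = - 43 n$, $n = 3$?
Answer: $- \frac{14580}{67403} \approx -0.21631$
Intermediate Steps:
$d{\left(k \right)} = -129$ ($d{\left(k \right)} = \left(-43\right) 3 = -129$)
$\frac{d{\left(-55 \right)} - 14451}{\left(-106 - 100\right)^{2} + 24967} = \frac{-129 - 14451}{\left(-106 - 100\right)^{2} + 24967} = - \frac{14580}{\left(-206\right)^{2} + 24967} = - \frac{14580}{42436 + 24967} = - \frac{14580}{67403}$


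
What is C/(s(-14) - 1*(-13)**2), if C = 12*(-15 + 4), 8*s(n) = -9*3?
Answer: 1056/1379 ≈ 0.76577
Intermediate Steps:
s(n) = -27/8 (s(n) = (-9*3)/8 = (1/8)*(-27) = -27/8)
C = -132 (C = 12*(-11) = -132)
C/(s(-14) - 1*(-13)**2) = -132/(-27/8 - 1*(-13)**2) = -132/(-27/8 - 1*169) = -132/(-27/8 - 169) = -132/(-1379/8) = -132*(-8/1379) = 1056/1379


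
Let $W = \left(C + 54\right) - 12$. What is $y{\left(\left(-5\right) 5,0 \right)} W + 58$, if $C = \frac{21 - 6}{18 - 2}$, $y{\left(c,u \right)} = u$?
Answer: $58$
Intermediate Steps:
$C = \frac{15}{16} \approx 0.9375$
$W = \frac{687}{16}$ ($W = \left(\frac{15}{16} + 54\right) - 12 = \frac{879}{16} - 12 = \frac{687}{16} \approx 42.938$)
$y{\left(\left(-5\right) 5,0 \right)} W + 58 = 0 \cdot \frac{687}{16} + 58 = 0 + 58 = 58$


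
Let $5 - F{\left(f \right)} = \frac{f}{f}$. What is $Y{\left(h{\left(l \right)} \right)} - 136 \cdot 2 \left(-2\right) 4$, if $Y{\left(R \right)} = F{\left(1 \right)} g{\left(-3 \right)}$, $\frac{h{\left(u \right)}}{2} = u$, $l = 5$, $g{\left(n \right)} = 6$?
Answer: $2200$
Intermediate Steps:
$F{\left(f \right)} = 4$ ($F{\left(f \right)} = 5 - \frac{f}{f} = 5 - 1 = 4$)
$h{\left(u \right)} = 2 u$
$Y{\left(R \right)} = 24$ ($Y{\left(R \right)} = 4 \cdot 6 = 24$)
$Y{\left(h{\left(l \right)} \right)} - 136 \cdot 2 \left(-2\right) 4 = 24 - 136 \cdot 2 \left(-2\right) 4 = 24 - 136 \left(\left(-4\right) 4\right) = 24 - -2176 = 24 + 2176 = 2200$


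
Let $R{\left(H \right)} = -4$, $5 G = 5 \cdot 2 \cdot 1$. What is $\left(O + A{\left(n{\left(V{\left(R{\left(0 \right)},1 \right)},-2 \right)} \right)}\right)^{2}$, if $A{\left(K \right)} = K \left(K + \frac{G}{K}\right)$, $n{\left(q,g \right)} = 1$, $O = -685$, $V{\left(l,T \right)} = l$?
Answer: $465124$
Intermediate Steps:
$G = 2$ ($G = \frac{5 \cdot 2 \cdot 1}{5} = \frac{10 \cdot 1}{5} = \frac{1}{5} \cdot 10 = 2$)
$A{\left(K \right)} = K \left(K + \frac{2}{K}\right)$
$\left(O + A{\left(n{\left(V{\left(R{\left(0 \right)},1 \right)},-2 \right)} \right)}\right)^{2} = \left(-685 + \left(2 + 1^{2}\right)\right)^{2} = \left(-685 + \left(2 + 1\right)\right)^{2} = \left(-685 + 3\right)^{2} = \left(-682\right)^{2} = 465124$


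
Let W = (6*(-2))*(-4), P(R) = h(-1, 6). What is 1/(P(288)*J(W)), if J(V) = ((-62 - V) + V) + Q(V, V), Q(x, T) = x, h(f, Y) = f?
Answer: 1/14 ≈ 0.071429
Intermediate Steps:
P(R) = -1
W = 48 (W = -12*(-4) = 48)
J(V) = -62 + V (J(V) = ((-62 - V) + V) + V = -62 + V)
1/(P(288)*J(W)) = 1/((-1)*(-62 + 48)) = -1/(-14) = -1*(-1/14) = 1/14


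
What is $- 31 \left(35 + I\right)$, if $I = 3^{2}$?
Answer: $-1364$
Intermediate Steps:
$I = 9$
$- 31 \left(35 + I\right) = - 31 \left(35 + 9\right) = \left(-31\right) 44 = -1364$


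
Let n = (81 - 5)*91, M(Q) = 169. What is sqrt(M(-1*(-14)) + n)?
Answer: sqrt(7085) ≈ 84.172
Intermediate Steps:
n = 6916 (n = 76*91 = 6916)
sqrt(M(-1*(-14)) + n) = sqrt(169 + 6916) = sqrt(7085)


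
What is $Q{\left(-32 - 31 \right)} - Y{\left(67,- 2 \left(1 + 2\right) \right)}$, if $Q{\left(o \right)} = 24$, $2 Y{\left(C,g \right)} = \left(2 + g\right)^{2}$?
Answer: $16$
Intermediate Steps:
$Y{\left(C,g \right)} = \frac{\left(2 + g\right)^{2}}{2}$
$Q{\left(-32 - 31 \right)} - Y{\left(67,- 2 \left(1 + 2\right) \right)} = 24 - \frac{\left(2 - 2 \left(1 + 2\right)\right)^{2}}{2} = 24 - \frac{\left(2 - 6\right)^{2}}{2} = 24 - \frac{\left(-4\right)^{2}}{2} = 24 - \frac{1}{2} \cdot 16 = 24 - 8 = 16$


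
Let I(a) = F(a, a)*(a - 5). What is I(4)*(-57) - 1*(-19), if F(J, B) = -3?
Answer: -152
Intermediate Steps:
I(a) = 15 - 3*a (I(a) = -3*(a - 5) = -3*(-5 + a) = 15 - 3*a)
I(4)*(-57) - 1*(-19) = (15 - 3*4)*(-57) - 1*(-19) = (15 - 12)*(-57) + 19 = 3*(-57) + 19 = -171 + 19 = -152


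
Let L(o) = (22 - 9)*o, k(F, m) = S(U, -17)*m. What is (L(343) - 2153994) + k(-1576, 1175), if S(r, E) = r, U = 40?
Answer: -2102535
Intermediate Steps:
k(F, m) = 40*m
L(o) = 13*o
(L(343) - 2153994) + k(-1576, 1175) = (13*343 - 2153994) + 40*1175 = (4459 - 2153994) + 47000 = -2149535 + 47000 = -2102535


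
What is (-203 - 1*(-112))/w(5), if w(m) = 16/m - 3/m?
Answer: -35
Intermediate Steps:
w(m) = 13/m
(-203 - 1*(-112))/w(5) = (-203 - 1*(-112))/((13/5)) = (-203 + 112)/((13*(⅕))) = -91/13/5 = -91*5/13 = -35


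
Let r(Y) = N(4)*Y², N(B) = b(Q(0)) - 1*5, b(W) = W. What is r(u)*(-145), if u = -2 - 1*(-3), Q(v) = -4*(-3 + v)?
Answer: -1015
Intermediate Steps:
Q(v) = 12 - 4*v
u = 1 (u = -2 + 3 = 1)
N(B) = 7 (N(B) = (12 - 4*0) - 1*5 = (12 + 0) - 5 = 12 - 5 = 7)
r(Y) = 7*Y²
r(u)*(-145) = (7*1²)*(-145) = (7*1)*(-145) = 7*(-145) = -1015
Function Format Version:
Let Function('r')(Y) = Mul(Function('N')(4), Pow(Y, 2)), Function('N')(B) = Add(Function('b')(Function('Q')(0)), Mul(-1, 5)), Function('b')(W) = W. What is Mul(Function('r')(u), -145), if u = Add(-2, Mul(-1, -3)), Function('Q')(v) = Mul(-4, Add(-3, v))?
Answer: -1015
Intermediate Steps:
Function('Q')(v) = Add(12, Mul(-4, v))
u = 1 (u = Add(-2, 3) = 1)
Function('N')(B) = 7 (Function('N')(B) = Add(Add(12, Mul(-4, 0)), Mul(-1, 5)) = Add(Add(12, 0), -5) = Add(12, -5) = 7)
Function('r')(Y) = Mul(7, Pow(Y, 2))
Mul(Function('r')(u), -145) = Mul(Mul(7, Pow(1, 2)), -145) = Mul(Mul(7, 1), -145) = Mul(7, -145) = -1015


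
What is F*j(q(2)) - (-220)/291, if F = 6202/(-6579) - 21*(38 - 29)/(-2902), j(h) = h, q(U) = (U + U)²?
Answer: -12301654388/925974513 ≈ -13.285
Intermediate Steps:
q(U) = 4*U² (q(U) = (2*U)² = 4*U²)
F = -16754773/19092258 (F = 6202*(-1/6579) - 21*9*(-1/2902) = -6202/6579 - 189*(-1/2902) = -6202/6579 + 189/2902 = -16754773/19092258 ≈ -0.87757)
F*j(q(2)) - (-220)/291 = -33509546*2²/9546129 - (-220)/291 = -33509546*4/9546129 - (-220)/291 = -16754773/19092258*16 - 1*(-220/291) = -134038184/9546129 + 220/291 = -12301654388/925974513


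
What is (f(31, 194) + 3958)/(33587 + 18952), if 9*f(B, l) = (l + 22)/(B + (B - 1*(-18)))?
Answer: 39583/525390 ≈ 0.075340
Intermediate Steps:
f(B, l) = (22 + l)/(9*(18 + 2*B)) (f(B, l) = ((l + 22)/(B + (B - 1*(-18))))/9 = ((22 + l)/(B + (B + 18)))/9 = ((22 + l)/(B + (18 + B)))/9 = ((22 + l)/(18 + 2*B))/9 = (22 + l)/(9*(18 + 2*B)))
(f(31, 194) + 3958)/(33587 + 18952) = ((22 + 194)/(18*(9 + 31)) + 3958)/(33587 + 18952) = ((1/18)*216/40 + 3958)/52539 = ((1/18)*(1/40)*216 + 3958)*(1/52539) = (3/10 + 3958)*(1/52539) = (39583/10)*(1/52539) = 39583/525390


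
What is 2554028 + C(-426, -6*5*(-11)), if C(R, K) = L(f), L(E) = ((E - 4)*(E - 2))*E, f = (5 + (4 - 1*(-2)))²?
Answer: 4238711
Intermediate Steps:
f = 121 (f = (5 + (4 + 2))² = (5 + 6)² = 11² = 121)
L(E) = E*(-4 + E)*(-2 + E) (L(E) = ((-4 + E)*(-2 + E))*E = E*(-4 + E)*(-2 + E))
C(R, K) = 1684683 (C(R, K) = 121*(8 + 121² - 6*121) = 121*(8 + 14641 - 726) = 121*13923 = 1684683)
2554028 + C(-426, -6*5*(-11)) = 2554028 + 1684683 = 4238711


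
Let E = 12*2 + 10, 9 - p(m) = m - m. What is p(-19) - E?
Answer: -25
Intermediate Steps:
p(m) = 9 (p(m) = 9 - (m - m) = 9 - 1*0 = 9 + 0 = 9)
E = 34 (E = 24 + 10 = 34)
p(-19) - E = 9 - 1*34 = 9 - 34 = -25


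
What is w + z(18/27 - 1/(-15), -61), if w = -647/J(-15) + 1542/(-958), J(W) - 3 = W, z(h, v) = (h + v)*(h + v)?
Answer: 1588335431/431100 ≈ 3684.4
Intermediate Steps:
z(h, v) = (h + v)**2
J(W) = 3 + W
w = 300661/5748 (w = -647/(3 - 15) + 1542/(-958) = -647/(-12) + 1542*(-1/958) = -647*(-1/12) - 771/479 = 647/12 - 771/479 = 300661/5748 ≈ 52.307)
w + z(18/27 - 1/(-15), -61) = 300661/5748 + ((18/27 - 1/(-15)) - 61)**2 = 300661/5748 + ((18*(1/27) - 1*(-1/15)) - 61)**2 = 300661/5748 + ((2/3 + 1/15) - 61)**2 = 300661/5748 + (11/15 - 61)**2 = 300661/5748 + (-904/15)**2 = 300661/5748 + 817216/225 = 1588335431/431100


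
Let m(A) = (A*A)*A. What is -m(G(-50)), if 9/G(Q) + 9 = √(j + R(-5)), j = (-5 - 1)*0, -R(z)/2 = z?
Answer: 729/(9 - √10)³ ≈ 3.6644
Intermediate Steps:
R(z) = -2*z
j = 0 (j = -6*0 = 0)
G(Q) = 9/(-9 + √10) (G(Q) = 9/(-9 + √(0 - 2*(-5))) = 9/(-9 + √(0 + 10)) = 9/(-9 + √10))
m(A) = A³ (m(A) = A²*A = A³)
-m(G(-50)) = -(-81/71 - 9*√10/71)³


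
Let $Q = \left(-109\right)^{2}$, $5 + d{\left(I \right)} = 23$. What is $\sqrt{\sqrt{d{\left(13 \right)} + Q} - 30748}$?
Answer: $\sqrt{-30748 + \sqrt{11899}} \approx 175.04 i$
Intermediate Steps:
$d{\left(I \right)} = 18$ ($d{\left(I \right)} = -5 + 23 = 18$)
$Q = 11881$
$\sqrt{\sqrt{d{\left(13 \right)} + Q} - 30748} = \sqrt{\sqrt{18 + 11881} - 30748} = \sqrt{\sqrt{11899} - 30748} = \sqrt{-30748 + \sqrt{11899}}$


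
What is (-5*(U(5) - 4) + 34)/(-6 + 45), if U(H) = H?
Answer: 29/39 ≈ 0.74359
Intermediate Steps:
(-5*(U(5) - 4) + 34)/(-6 + 45) = (-5*(5 - 4) + 34)/(-6 + 45) = (-5*1 + 34)/39 = (-5 + 34)*(1/39) = 29*(1/39) = 29/39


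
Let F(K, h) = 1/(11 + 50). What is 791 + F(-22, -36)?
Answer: 48252/61 ≈ 791.02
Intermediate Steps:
F(K, h) = 1/61
791 + F(-22, -36) = 791 + 1/61 = 48252/61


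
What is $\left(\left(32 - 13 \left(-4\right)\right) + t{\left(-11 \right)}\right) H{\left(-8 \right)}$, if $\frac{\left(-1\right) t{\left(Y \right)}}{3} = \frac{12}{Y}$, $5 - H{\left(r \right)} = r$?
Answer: $\frac{12480}{11} \approx 1134.5$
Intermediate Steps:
$H{\left(r \right)} = 5 - r$
$t{\left(Y \right)} = - \frac{36}{Y}$ ($t{\left(Y \right)} = - 3 \frac{12}{Y} = - \frac{36}{Y}$)
$\left(\left(32 - 13 \left(-4\right)\right) + t{\left(-11 \right)}\right) H{\left(-8 \right)} = \left(\left(32 - 13 \left(-4\right)\right) - \frac{36}{-11}\right) \left(5 - -8\right) = \left(\left(32 - -52\right) - - \frac{36}{11}\right) \left(5 + 8\right) = \left(\left(32 + 52\right) + \frac{36}{11}\right) 13 = \left(84 + \frac{36}{11}\right) 13 = \frac{960}{11} \cdot 13 = \frac{12480}{11}$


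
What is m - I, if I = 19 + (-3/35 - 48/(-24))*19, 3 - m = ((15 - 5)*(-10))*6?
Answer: 19167/35 ≈ 547.63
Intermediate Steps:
m = 603 (m = 3 - (15 - 5)*(-10)*6 = 3 - 10*(-10)*6 = 3 - (-100)*6 = 3 - 1*(-600) = 3 + 600 = 603)
I = 1938/35 (I = 19 + (-3*1/35 - 48*(-1/24))*19 = 19 + (-3/35 + 2)*19 = 19 + (67/35)*19 = 19 + 1273/35 = 1938/35 ≈ 55.371)
m - I = 603 - 1*1938/35 = 603 - 1938/35 = 19167/35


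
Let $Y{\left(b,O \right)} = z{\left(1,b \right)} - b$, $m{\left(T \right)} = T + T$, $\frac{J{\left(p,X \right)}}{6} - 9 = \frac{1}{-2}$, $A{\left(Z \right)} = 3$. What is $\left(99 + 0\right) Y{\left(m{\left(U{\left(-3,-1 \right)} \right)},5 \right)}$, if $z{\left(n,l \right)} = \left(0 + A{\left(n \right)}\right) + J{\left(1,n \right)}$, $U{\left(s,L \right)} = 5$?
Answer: $4356$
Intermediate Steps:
$J{\left(p,X \right)} = 51$ ($J{\left(p,X \right)} = 54 + \frac{6}{-2} = 54 + 6 \left(- \frac{1}{2}\right) = 54 - 3 = 51$)
$z{\left(n,l \right)} = 54$ ($z{\left(n,l \right)} = \left(0 + 3\right) + 51 = 3 + 51 = 54$)
$m{\left(T \right)} = 2 T$
$Y{\left(b,O \right)} = 54 - b$
$\left(99 + 0\right) Y{\left(m{\left(U{\left(-3,-1 \right)} \right)},5 \right)} = \left(99 + 0\right) \left(54 - 2 \cdot 5\right) = 99 \left(54 - 10\right) = 99 \cdot 44 = 4356$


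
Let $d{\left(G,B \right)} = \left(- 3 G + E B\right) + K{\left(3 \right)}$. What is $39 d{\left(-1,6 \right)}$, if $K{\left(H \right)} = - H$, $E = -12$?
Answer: $-2808$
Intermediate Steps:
$d{\left(G,B \right)} = -3 - 12 B - 3 G$ ($d{\left(G,B \right)} = \left(- 3 G - 12 B\right) - 3 = \left(- 12 B - 3 G\right) - 3 = -3 - 12 B - 3 G$)
$39 d{\left(-1,6 \right)} = 39 \left(-3 - 72 - -3\right) = 39 \left(-3 - 72 + 3\right) = 39 \left(-72\right) = -2808$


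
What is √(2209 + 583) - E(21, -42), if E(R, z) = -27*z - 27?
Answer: -1107 + 2*√698 ≈ -1054.2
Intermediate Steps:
E(R, z) = -27 - 27*z
√(2209 + 583) - E(21, -42) = √(2209 + 583) - (-27 - 27*(-42)) = √2792 - (-27 + 1134) = 2*√698 - 1*1107 = 2*√698 - 1107 = -1107 + 2*√698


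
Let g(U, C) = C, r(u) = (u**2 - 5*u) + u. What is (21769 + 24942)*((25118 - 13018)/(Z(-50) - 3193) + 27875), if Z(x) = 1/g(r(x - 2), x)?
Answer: 207848377720375/159651 ≈ 1.3019e+9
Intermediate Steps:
r(u) = u**2 - 4*u
Z(x) = 1/x
(21769 + 24942)*((25118 - 13018)/(Z(-50) - 3193) + 27875) = (21769 + 24942)*((25118 - 13018)/(1/(-50) - 3193) + 27875) = 46711*(12100/(-1/50 - 3193) + 27875) = 46711*(12100/(-159651/50) + 27875) = 46711*(12100*(-50/159651) + 27875) = 46711*(-605000/159651 + 27875) = 46711*(4449666625/159651) = 207848377720375/159651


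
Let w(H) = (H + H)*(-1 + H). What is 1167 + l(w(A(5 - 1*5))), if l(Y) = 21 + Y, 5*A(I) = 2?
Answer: 29688/25 ≈ 1187.5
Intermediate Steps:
A(I) = ⅖ (A(I) = (⅕)*2 = ⅖)
w(H) = 2*H*(-1 + H) (w(H) = (2*H)*(-1 + H) = 2*H*(-1 + H))
1167 + l(w(A(5 - 1*5))) = 1167 + (21 + 2*(⅖)*(-1 + ⅖)) = 1167 + (21 + 2*(⅖)*(-⅗)) = 1167 + (21 - 12/25) = 1167 + 513/25 = 29688/25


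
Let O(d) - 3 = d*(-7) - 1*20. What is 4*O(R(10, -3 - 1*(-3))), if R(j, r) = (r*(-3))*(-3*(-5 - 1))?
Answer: -68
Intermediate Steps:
R(j, r) = -54*r (R(j, r) = (-3*r)*(-3*(-6)) = -3*r*18 = -54*r)
O(d) = -17 - 7*d (O(d) = 3 + (d*(-7) - 1*20) = 3 + (-7*d - 20) = 3 + (-20 - 7*d) = -17 - 7*d)
4*O(R(10, -3 - 1*(-3))) = 4*(-17 - (-378)*(-3 - 1*(-3))) = 4*(-17 - (-378)*(-3 + 3)) = 4*(-17 - (-378)*0) = 4*(-17 - 7*0) = 4*(-17 + 0) = 4*(-17) = -68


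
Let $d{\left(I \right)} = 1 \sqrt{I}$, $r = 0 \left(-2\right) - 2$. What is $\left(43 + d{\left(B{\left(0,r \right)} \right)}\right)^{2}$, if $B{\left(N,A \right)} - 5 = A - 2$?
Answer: $1936$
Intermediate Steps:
$r = -2$ ($r = 0 - 2 = -2$)
$B{\left(N,A \right)} = 3 + A$ ($B{\left(N,A \right)} = 5 + \left(A - 2\right) = 5 + \left(-2 + A\right) = 3 + A$)
$d{\left(I \right)} = \sqrt{I}$
$\left(43 + d{\left(B{\left(0,r \right)} \right)}\right)^{2} = \left(43 + \sqrt{3 - 2}\right)^{2} = \left(43 + \sqrt{1}\right)^{2} = \left(43 + 1\right)^{2} = 44^{2} = 1936$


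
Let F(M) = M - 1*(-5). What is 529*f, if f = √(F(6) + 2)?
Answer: 529*√13 ≈ 1907.3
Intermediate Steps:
F(M) = 5 + M (F(M) = M + 5 = 5 + M)
f = √13 (f = √((5 + 6) + 2) = √(11 + 2) = √13 ≈ 3.6056)
529*f = 529*√13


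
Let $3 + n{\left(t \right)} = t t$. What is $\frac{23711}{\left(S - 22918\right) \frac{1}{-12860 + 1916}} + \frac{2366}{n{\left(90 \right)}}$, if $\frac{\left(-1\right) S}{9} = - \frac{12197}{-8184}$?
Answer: $\frac{5731993305606914}{506523178815} \approx 11316.0$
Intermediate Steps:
$S = - \frac{36591}{2728}$ ($S = - 9 \left(- \frac{12197}{-8184}\right) = - 9 \left(\left(-12197\right) \left(- \frac{1}{8184}\right)\right) = \left(-9\right) \frac{12197}{8184} = - \frac{36591}{2728} \approx -13.413$)
$n{\left(t \right)} = -3 + t^{2}$ ($n{\left(t \right)} = -3 + t t = -3 + t^{2}$)
$\frac{23711}{\left(S - 22918\right) \frac{1}{-12860 + 1916}} + \frac{2366}{n{\left(90 \right)}} = \frac{23711}{\left(- \frac{36591}{2728} - 22918\right) \frac{1}{-12860 + 1916}} + \frac{2366}{-3 + 90^{2}} = \frac{23711}{\left(- \frac{62556895}{2728}\right) \frac{1}{-10944}} + \frac{2366}{-3 + 8100} = \frac{23711}{\left(- \frac{62556895}{2728}\right) \left(- \frac{1}{10944}\right)} + \frac{2366}{8097} = \frac{23711}{\frac{62556895}{29855232}} + 2366 \cdot \frac{1}{8097} = 23711 \cdot \frac{29855232}{62556895} + \frac{2366}{8097} = \frac{707897405952}{62556895} + \frac{2366}{8097} = \frac{5731993305606914}{506523178815}$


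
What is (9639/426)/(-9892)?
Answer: -3213/1404664 ≈ -0.0022874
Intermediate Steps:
(9639/426)/(-9892) = (9639*(1/426))*(-1/9892) = (3213/142)*(-1/9892) = -3213/1404664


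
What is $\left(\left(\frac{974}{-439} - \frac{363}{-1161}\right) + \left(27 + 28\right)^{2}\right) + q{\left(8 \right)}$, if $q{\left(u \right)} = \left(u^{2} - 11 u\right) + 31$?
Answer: $\frac{514791757}{169893} \approx 3030.1$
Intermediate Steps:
$q{\left(u \right)} = 31 + u^{2} - 11 u$
$\left(\left(\frac{974}{-439} - \frac{363}{-1161}\right) + \left(27 + 28\right)^{2}\right) + q{\left(8 \right)} = \left(\left(\frac{974}{-439} - \frac{363}{-1161}\right) + \left(27 + 28\right)^{2}\right) + \left(31 + 8^{2} - 88\right) = \left(\left(974 \left(- \frac{1}{439}\right) - - \frac{121}{387}\right) + 55^{2}\right) + \left(31 + 64 - 88\right) = \left(\left(- \frac{974}{439} + \frac{121}{387}\right) + 3025\right) + 7 = \left(- \frac{323819}{169893} + 3025\right) + 7 = \frac{513602506}{169893} + 7 = \frac{514791757}{169893}$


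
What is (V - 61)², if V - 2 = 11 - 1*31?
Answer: 6241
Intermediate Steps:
V = -18 (V = 2 + (11 - 1*31) = 2 + (11 - 31) = 2 - 20 = -18)
(V - 61)² = (-18 - 61)² = (-79)² = 6241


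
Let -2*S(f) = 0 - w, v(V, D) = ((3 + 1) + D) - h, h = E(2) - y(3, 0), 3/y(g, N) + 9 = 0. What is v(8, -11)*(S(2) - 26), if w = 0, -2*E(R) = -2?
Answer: 650/3 ≈ 216.67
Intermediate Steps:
y(g, N) = -⅓ (y(g, N) = 3/(-9 + 0) = 3/(-9) = 3*(-⅑) = -⅓)
E(R) = 1 (E(R) = -½*(-2) = 1)
h = 4/3 (h = 1 - 1*(-⅓) = 1 + ⅓ = 4/3 ≈ 1.3333)
v(V, D) = 8/3 + D (v(V, D) = ((3 + 1) + D) - 1*4/3 = (4 + D) - 4/3 = 8/3 + D)
S(f) = 0 (S(f) = -(0 - 1*0)/2 = -(0 + 0)/2 = -½*0 = 0)
v(8, -11)*(S(2) - 26) = (8/3 - 11)*(0 - 26) = -25/3*(-26) = 650/3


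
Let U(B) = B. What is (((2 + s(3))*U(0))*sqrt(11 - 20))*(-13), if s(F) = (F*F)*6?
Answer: 0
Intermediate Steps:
s(F) = 6*F**2 (s(F) = F**2*6 = 6*F**2)
(((2 + s(3))*U(0))*sqrt(11 - 20))*(-13) = (((2 + 6*3**2)*0)*sqrt(11 - 20))*(-13) = (((2 + 6*9)*0)*sqrt(-9))*(-13) = (((2 + 54)*0)*(3*I))*(-13) = ((56*0)*(3*I))*(-13) = (0*(3*I))*(-13) = 0*(-13) = 0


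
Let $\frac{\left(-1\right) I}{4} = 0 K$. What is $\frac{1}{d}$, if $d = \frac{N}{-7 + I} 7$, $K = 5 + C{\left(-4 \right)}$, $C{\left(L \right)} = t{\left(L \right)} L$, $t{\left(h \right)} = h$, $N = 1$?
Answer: $-1$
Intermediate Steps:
$C{\left(L \right)} = L^{2}$ ($C{\left(L \right)} = L L = L^{2}$)
$K = 21$ ($K = 5 + \left(-4\right)^{2} = 5 + 16 = 21$)
$I = 0$ ($I = - 4 \cdot 0 \cdot 21 = \left(-4\right) 0 = 0$)
$d = -1$ ($d = 1 \frac{1}{-7 + 0} \cdot 7 = 1 \frac{1}{-7} \cdot 7 = 1 \left(- \frac{1}{7}\right) 7 = \left(- \frac{1}{7}\right) 7 = -1$)
$\frac{1}{d} = \frac{1}{-1} = -1$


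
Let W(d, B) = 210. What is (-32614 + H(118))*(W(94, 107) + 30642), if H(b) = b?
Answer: -1002566592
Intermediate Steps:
(-32614 + H(118))*(W(94, 107) + 30642) = (-32614 + 118)*(210 + 30642) = -32496*30852 = -1002566592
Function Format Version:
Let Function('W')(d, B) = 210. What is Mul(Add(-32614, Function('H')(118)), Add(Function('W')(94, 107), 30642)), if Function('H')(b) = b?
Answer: -1002566592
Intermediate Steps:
Mul(Add(-32614, Function('H')(118)), Add(Function('W')(94, 107), 30642)) = Mul(Add(-32614, 118), Add(210, 30642)) = Mul(-32496, 30852) = -1002566592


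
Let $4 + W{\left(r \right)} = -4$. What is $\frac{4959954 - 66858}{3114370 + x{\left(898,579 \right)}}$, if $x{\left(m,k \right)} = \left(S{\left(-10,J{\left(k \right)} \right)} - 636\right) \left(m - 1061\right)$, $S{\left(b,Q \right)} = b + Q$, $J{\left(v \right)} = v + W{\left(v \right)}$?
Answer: $\frac{4893096}{3126595} \approx 1.565$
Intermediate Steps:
$W{\left(r \right)} = -8$ ($W{\left(r \right)} = -4 - 4 = -8$)
$J{\left(v \right)} = -8 + v$ ($J{\left(v \right)} = v - 8 = -8 + v$)
$S{\left(b,Q \right)} = Q + b$
$x{\left(m,k \right)} = \left(-1061 + m\right) \left(-654 + k\right)$ ($x{\left(m,k \right)} = \left(\left(\left(-8 + k\right) - 10\right) - 636\right) \left(m - 1061\right) = \left(\left(-18 + k\right) - 636\right) \left(-1061 + m\right) = \left(-654 + k\right) \left(-1061 + m\right) = \left(-1061 + m\right) \left(-654 + k\right)$)
$\frac{4959954 - 66858}{3114370 + x{\left(898,579 \right)}} = \frac{4959954 - 66858}{3114370 + \left(693894 - 614319 - 587292 + 579 \cdot 898\right)} = \frac{4893096}{3114370 + \left(693894 - 614319 - 587292 + 519942\right)} = \frac{4893096}{3114370 + 12225} = \frac{4893096}{3126595}$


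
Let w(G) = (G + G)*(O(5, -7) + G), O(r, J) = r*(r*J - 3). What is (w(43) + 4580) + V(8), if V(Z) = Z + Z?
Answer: -8046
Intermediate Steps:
O(r, J) = r*(-3 + J*r) (O(r, J) = r*(J*r - 3) = r*(-3 + J*r))
w(G) = 2*G*(-190 + G) (w(G) = (G + G)*(5*(-3 - 7*5) + G) = (2*G)*(5*(-3 - 35) + G) = (2*G)*(5*(-38) + G) = (2*G)*(-190 + G) = 2*G*(-190 + G))
V(Z) = 2*Z
(w(43) + 4580) + V(8) = (2*43*(-190 + 43) + 4580) + 2*8 = (2*43*(-147) + 4580) + 16 = (-12642 + 4580) + 16 = -8062 + 16 = -8046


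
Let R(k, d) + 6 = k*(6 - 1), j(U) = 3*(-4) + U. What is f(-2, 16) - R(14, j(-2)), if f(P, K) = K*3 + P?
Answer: -18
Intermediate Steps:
f(P, K) = P + 3*K (f(P, K) = 3*K + P = P + 3*K)
j(U) = -12 + U
R(k, d) = -6 + 5*k (R(k, d) = -6 + k*(6 - 1) = -6 + k*5 = -6 + 5*k)
f(-2, 16) - R(14, j(-2)) = (-2 + 3*16) - (-6 + 5*14) = (-2 + 48) - (-6 + 70) = 46 - 1*64 = 46 - 64 = -18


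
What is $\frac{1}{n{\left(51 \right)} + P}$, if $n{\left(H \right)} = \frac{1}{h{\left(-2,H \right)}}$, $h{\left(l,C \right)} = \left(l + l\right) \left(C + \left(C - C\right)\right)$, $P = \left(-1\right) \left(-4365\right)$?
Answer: $\frac{204}{890459} \approx 0.0002291$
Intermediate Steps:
$P = 4365$
$h{\left(l,C \right)} = 2 C l$ ($h{\left(l,C \right)} = 2 l \left(C + 0\right) = 2 l C = 2 C l$)
$n{\left(H \right)} = - \frac{1}{4 H}$ ($n{\left(H \right)} = \frac{1}{2 H \left(-2\right)} = \frac{1}{\left(-4\right) H} = - \frac{1}{4 H}$)
$\frac{1}{n{\left(51 \right)} + P} = \frac{1}{- \frac{1}{4 \cdot 51} + 4365} = \frac{1}{\left(- \frac{1}{4}\right) \frac{1}{51} + 4365} = \frac{1}{- \frac{1}{204} + 4365} = \frac{1}{\frac{890459}{204}} = \frac{204}{890459}$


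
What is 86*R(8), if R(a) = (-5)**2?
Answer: 2150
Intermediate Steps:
R(a) = 25
86*R(8) = 86*25 = 2150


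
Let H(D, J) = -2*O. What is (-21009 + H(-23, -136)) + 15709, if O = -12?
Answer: -5276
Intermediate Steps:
H(D, J) = 24 (H(D, J) = -2*(-12) = 24)
(-21009 + H(-23, -136)) + 15709 = (-21009 + 24) + 15709 = -20985 + 15709 = -5276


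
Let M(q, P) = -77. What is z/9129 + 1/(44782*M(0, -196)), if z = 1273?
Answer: 4389567293/31478745606 ≈ 0.13945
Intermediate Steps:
z/9129 + 1/(44782*M(0, -196)) = 1273/9129 + 1/(44782*(-77)) = 1273*(1/9129) + (1/44782)*(-1/77) = 1273/9129 - 1/3448214 = 4389567293/31478745606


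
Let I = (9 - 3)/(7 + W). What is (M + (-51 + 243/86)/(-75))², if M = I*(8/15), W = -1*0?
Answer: 273803209/226502500 ≈ 1.2088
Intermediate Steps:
W = 0
I = 6/7 (I = (9 - 3)/(7 + 0) = 6/7 ≈ 0.85714)
M = 16/35 (M = 6*(8/15)/7 = 6*(8*(1/15))/7 = (6/7)*(8/15) = 16/35 ≈ 0.45714)
(M + (-51 + 243/86)/(-75))² = (16/35 + (-51 + 243/86)/(-75))² = (16/35 + (-51 + 243*(1/86))*(-1/75))² = (16/35 + (-51 + 243/86)*(-1/75))² = (16/35 - 4143/86*(-1/75))² = (16/35 + 1381/2150)² = (16547/15050)² = 273803209/226502500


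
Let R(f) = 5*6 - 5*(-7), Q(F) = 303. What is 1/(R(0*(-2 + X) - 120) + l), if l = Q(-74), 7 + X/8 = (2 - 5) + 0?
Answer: 1/368 ≈ 0.0027174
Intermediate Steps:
X = -80 (X = -56 + 8*((2 - 5) + 0) = -56 + 8*(-3 + 0) = -56 + 8*(-3) = -56 - 24 = -80)
l = 303
R(f) = 65 (R(f) = 30 + 35 = 65)
1/(R(0*(-2 + X) - 120) + l) = 1/(65 + 303) = 1/368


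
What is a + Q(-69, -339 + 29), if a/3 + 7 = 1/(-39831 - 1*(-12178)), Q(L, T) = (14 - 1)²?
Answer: 4092641/27653 ≈ 148.00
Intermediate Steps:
Q(L, T) = 169 (Q(L, T) = 13² = 169)
a = -580716/27653 (a = -21 + 3/(-39831 - 1*(-12178)) = -21 + 3/(-39831 + 12178) = -21 + 3/(-27653) = -21 + 3*(-1/27653) = -21 - 3/27653 = -580716/27653 ≈ -21.000)
a + Q(-69, -339 + 29) = -580716/27653 + 169 = 4092641/27653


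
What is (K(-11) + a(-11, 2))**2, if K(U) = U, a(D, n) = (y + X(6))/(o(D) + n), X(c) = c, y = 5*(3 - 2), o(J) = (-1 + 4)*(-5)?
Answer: 23716/169 ≈ 140.33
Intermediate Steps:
o(J) = -15 (o(J) = 3*(-5) = -15)
y = 5 (y = 5*1 = 5)
a(D, n) = 11/(-15 + n) (a(D, n) = (5 + 6)/(-15 + n) = 11/(-15 + n))
(K(-11) + a(-11, 2))**2 = (-11 + 11/(-15 + 2))**2 = (-11 + 11/(-13))**2 = (-11 + 11*(-1/13))**2 = (-11 - 11/13)**2 = (-154/13)**2 = 23716/169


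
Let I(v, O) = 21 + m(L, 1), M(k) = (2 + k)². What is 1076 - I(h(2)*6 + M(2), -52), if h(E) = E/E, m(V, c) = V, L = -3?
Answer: 1058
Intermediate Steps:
h(E) = 1
I(v, O) = 18 (I(v, O) = 21 - 3 = 18)
1076 - I(h(2)*6 + M(2), -52) = 1076 - 1*18 = 1076 - 18 = 1058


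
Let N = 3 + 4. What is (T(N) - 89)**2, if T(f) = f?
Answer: 6724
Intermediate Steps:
N = 7
(T(N) - 89)**2 = (7 - 89)**2 = (-82)**2 = 6724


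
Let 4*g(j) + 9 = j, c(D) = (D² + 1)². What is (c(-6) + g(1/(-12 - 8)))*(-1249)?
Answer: -136564411/80 ≈ -1.7071e+6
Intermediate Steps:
c(D) = (1 + D²)²
g(j) = -9/4 + j/4
(c(-6) + g(1/(-12 - 8)))*(-1249) = ((1 + (-6)²)² + (-9/4 + 1/(4*(-12 - 8))))*(-1249) = ((1 + 36)² + (-9/4 + (¼)/(-20)))*(-1249) = (37² + (-9/4 + (¼)*(-1/20)))*(-1249) = (1369 + (-9/4 - 1/80))*(-1249) = (1369 - 181/80)*(-1249) = (109339/80)*(-1249) = -136564411/80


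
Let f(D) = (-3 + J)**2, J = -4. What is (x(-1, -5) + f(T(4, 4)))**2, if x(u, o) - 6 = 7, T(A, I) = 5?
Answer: 3844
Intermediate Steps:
x(u, o) = 13 (x(u, o) = 6 + 7 = 13)
f(D) = 49 (f(D) = (-3 - 4)**2 = (-7)**2 = 49)
(x(-1, -5) + f(T(4, 4)))**2 = (13 + 49)**2 = 62**2 = 3844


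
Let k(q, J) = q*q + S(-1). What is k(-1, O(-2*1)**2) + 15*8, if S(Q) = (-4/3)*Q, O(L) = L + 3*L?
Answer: 367/3 ≈ 122.33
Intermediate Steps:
O(L) = 4*L
S(Q) = -4*Q/3 (S(Q) = (-4*1/3)*Q = -4*Q/3)
k(q, J) = 4/3 + q**2 (k(q, J) = q*q - 4/3*(-1) = q**2 + 4/3 = 4/3 + q**2)
k(-1, O(-2*1)**2) + 15*8 = (4/3 + (-1)**2) + 15*8 = (4/3 + 1) + 120 = 7/3 + 120 = 367/3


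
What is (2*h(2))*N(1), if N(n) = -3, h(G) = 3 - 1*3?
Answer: 0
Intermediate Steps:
h(G) = 0 (h(G) = 3 - 3 = 0)
(2*h(2))*N(1) = (2*0)*(-3) = 0*(-3) = 0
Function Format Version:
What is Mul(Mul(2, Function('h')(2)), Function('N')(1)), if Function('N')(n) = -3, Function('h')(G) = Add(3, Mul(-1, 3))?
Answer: 0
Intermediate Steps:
Function('h')(G) = 0 (Function('h')(G) = Add(3, -3) = 0)
Mul(Mul(2, Function('h')(2)), Function('N')(1)) = Mul(Mul(2, 0), -3) = Mul(0, -3) = 0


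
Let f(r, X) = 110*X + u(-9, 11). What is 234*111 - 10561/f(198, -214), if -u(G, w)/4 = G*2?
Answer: 609568393/23468 ≈ 25974.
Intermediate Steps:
u(G, w) = -8*G (u(G, w) = -4*G*2 = -8*G)
f(r, X) = 72 + 110*X (f(r, X) = 110*X - 8*(-9) = 110*X + 72 = 72 + 110*X)
234*111 - 10561/f(198, -214) = 234*111 - 10561/(72 + 110*(-214)) = 25974 - 10561/(72 - 23540) = 25974 - 10561/(-23468) = 25974 - 10561*(-1)/23468 = 25974 - 1*(-10561/23468) = 25974 + 10561/23468 = 609568393/23468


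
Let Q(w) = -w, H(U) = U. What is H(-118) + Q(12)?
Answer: -130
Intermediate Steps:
H(-118) + Q(12) = -118 - 1*12 = -118 - 12 = -130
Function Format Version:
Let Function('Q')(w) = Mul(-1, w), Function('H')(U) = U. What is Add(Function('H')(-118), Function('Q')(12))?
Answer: -130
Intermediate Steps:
Add(Function('H')(-118), Function('Q')(12)) = Add(-118, Mul(-1, 12)) = Add(-118, -12) = -130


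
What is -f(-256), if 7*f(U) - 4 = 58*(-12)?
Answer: 692/7 ≈ 98.857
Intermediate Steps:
f(U) = -692/7 (f(U) = 4/7 + (58*(-12))/7 = 4/7 + (1/7)*(-696) = 4/7 - 696/7 = -692/7)
-f(-256) = -1*(-692/7) = 692/7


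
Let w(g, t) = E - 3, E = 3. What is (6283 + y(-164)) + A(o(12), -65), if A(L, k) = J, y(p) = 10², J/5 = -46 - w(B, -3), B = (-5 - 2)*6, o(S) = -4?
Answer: 6153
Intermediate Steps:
B = -42 (B = -7*6 = -42)
w(g, t) = 0 (w(g, t) = 3 - 3 = 0)
J = -230 (J = 5*(-46 - 1*0) = 5*(-46 + 0) = 5*(-46) = -230)
y(p) = 100
A(L, k) = -230
(6283 + y(-164)) + A(o(12), -65) = (6283 + 100) - 230 = 6383 - 230 = 6153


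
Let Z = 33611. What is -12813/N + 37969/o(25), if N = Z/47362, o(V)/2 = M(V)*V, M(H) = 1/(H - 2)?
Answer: -990415943/1680550 ≈ -589.34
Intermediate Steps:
M(H) = 1/(-2 + H)
o(V) = 2*V/(-2 + V) (o(V) = 2*(V/(-2 + V)) = 2*V/(-2 + V))
N = 33611/47362 ≈ 0.70966
-12813/N + 37969/o(25) = -12813/33611/47362 + 37969/((2*25/(-2 + 25))) = -12813*47362/33611 + 37969/((2*25/23)) = -606849306/33611 + 37969/((2*25*(1/23))) = -606849306/33611 + 37969/(50/23) = -606849306/33611 + 37969*(23/50) = -606849306/33611 + 873287/50 = -990415943/1680550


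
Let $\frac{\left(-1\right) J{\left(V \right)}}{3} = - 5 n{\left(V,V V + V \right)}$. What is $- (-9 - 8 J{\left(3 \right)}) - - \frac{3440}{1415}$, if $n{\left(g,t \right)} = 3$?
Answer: $\frac{105115}{283} \approx 371.43$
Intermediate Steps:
$J{\left(V \right)} = 45$ ($J{\left(V \right)} = - 3 \left(\left(-5\right) 3\right) = \left(-3\right) \left(-15\right) = 45$)
$- (-9 - 8 J{\left(3 \right)}) - - \frac{3440}{1415} = - (-9 - 360) - - \frac{3440}{1415} = - (-9 - 360) - \left(-3440\right) \frac{1}{1415} = \left(-1\right) \left(-369\right) - - \frac{688}{283} = 369 + \frac{688}{283} = \frac{105115}{283}$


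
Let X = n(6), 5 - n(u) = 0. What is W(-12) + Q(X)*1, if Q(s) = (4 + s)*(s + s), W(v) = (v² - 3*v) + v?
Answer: 258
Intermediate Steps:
n(u) = 5 (n(u) = 5 - 1*0 = 5 + 0 = 5)
X = 5
W(v) = v² - 2*v
Q(s) = 2*s*(4 + s) (Q(s) = (4 + s)*(2*s) = 2*s*(4 + s))
W(-12) + Q(X)*1 = -12*(-2 - 12) + (2*5*(4 + 5))*1 = -12*(-14) + (2*5*9)*1 = 168 + 90*1 = 168 + 90 = 258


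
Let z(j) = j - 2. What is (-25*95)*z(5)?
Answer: -7125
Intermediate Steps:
z(j) = -2 + j
(-25*95)*z(5) = (-25*95)*(-2 + 5) = -2375*3 = -7125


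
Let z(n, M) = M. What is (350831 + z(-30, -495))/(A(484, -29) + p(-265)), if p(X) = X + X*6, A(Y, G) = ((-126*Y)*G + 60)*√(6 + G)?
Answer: -649873280/71942435098993 - 619602848256*I*√23/71942435098993 ≈ -9.0332e-6 - 0.041304*I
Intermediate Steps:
A(Y, G) = √(6 + G)*(60 - 126*G*Y) (A(Y, G) = (-126*G*Y + 60)*√(6 + G) = (60 - 126*G*Y)*√(6 + G) = √(6 + G)*(60 - 126*G*Y))
p(X) = 7*X (p(X) = X + 6*X = 7*X)
(350831 + z(-30, -495))/(A(484, -29) + p(-265)) = (350831 - 495)/(√(6 - 29)*(60 - 126*(-29)*484) + 7*(-265)) = 350336/(√(-23)*(60 + 1768536) - 1855) = 350336/((I*√23)*1768596 - 1855) = 350336/(1768596*I*√23 - 1855) = 350336/(-1855 + 1768596*I*√23)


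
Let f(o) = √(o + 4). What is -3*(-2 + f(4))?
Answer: 6 - 6*√2 ≈ -2.4853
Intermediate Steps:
f(o) = √(4 + o)
-3*(-2 + f(4)) = -3*(-2 + √(4 + 4)) = -3*(-2 + √8) = -3*(-2 + 2*√2) = 6 - 6*√2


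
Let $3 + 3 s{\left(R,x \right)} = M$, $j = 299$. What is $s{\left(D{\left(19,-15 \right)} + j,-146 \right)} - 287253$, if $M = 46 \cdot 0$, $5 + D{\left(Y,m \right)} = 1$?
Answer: $-287254$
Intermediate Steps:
$D{\left(Y,m \right)} = -4$ ($D{\left(Y,m \right)} = -5 + 1 = -4$)
$M = 0$
$s{\left(R,x \right)} = -1$ ($s{\left(R,x \right)} = -1 + \frac{1}{3} \cdot 0 = -1 + 0 = -1$)
$s{\left(D{\left(19,-15 \right)} + j,-146 \right)} - 287253 = -1 - 287253 = -287254$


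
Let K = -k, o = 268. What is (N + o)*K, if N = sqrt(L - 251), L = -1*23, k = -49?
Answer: 13132 + 49*I*sqrt(274) ≈ 13132.0 + 811.09*I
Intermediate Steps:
L = -23
K = 49 (K = -1*(-49) = 49)
N = I*sqrt(274) (N = sqrt(-23 - 251) = sqrt(-274) = I*sqrt(274) ≈ 16.553*I)
(N + o)*K = (I*sqrt(274) + 268)*49 = (268 + I*sqrt(274))*49 = 13132 + 49*I*sqrt(274)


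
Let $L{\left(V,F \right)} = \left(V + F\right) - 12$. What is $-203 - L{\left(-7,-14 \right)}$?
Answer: $-170$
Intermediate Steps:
$L{\left(V,F \right)} = -12 + F + V$ ($L{\left(V,F \right)} = \left(F + V\right) - 12 = -12 + F + V$)
$-203 - L{\left(-7,-14 \right)} = -203 - \left(-12 - 14 - 7\right) = -203 - -33 = -203 + 33 = -170$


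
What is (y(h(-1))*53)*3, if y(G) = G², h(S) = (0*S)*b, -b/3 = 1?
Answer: 0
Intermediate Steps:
b = -3 (b = -3*1 = -3)
h(S) = 0 (h(S) = (0*S)*(-3) = 0*(-3) = 0)
(y(h(-1))*53)*3 = (0²*53)*3 = (0*53)*3 = 0*3 = 0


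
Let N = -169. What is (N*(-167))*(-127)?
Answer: -3584321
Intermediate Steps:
(N*(-167))*(-127) = -169*(-167)*(-127) = 28223*(-127) = -3584321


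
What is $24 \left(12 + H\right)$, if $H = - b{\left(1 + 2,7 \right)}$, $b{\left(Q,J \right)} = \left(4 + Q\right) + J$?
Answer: $-48$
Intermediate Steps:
$b{\left(Q,J \right)} = 4 + J + Q$
$H = -14$ ($H = - (4 + 7 + \left(1 + 2\right)) = - (4 + 7 + 3) = \left(-1\right) 14 = -14$)
$24 \left(12 + H\right) = 24 \left(12 - 14\right) = 24 \left(-2\right) = -48$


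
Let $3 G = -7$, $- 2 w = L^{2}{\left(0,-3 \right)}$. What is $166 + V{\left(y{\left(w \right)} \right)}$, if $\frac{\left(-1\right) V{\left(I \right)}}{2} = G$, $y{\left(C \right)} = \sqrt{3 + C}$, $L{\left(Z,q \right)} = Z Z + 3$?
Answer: $\frac{512}{3} \approx 170.67$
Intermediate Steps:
$L{\left(Z,q \right)} = 3 + Z^{2}$ ($L{\left(Z,q \right)} = Z^{2} + 3 = 3 + Z^{2}$)
$w = - \frac{9}{2}$ ($w = - \frac{\left(3 + 0^{2}\right)^{2}}{2} = - \frac{\left(3 + 0\right)^{2}}{2} = - \frac{3^{2}}{2} = \left(- \frac{1}{2}\right) 9 = - \frac{9}{2} \approx -4.5$)
$G = - \frac{7}{3}$ ($G = \frac{1}{3} \left(-7\right) = - \frac{7}{3} \approx -2.3333$)
$V{\left(I \right)} = \frac{14}{3}$ ($V{\left(I \right)} = \left(-2\right) \left(- \frac{7}{3}\right) = \frac{14}{3}$)
$166 + V{\left(y{\left(w \right)} \right)} = 166 + \frac{14}{3} = \frac{512}{3}$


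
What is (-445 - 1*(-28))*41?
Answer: -17097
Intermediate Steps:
(-445 - 1*(-28))*41 = (-445 + 28)*41 = -417*41 = -17097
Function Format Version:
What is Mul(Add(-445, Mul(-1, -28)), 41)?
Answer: -17097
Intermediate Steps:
Mul(Add(-445, Mul(-1, -28)), 41) = Mul(Add(-445, 28), 41) = Mul(-417, 41) = -17097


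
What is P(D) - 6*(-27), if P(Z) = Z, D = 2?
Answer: 164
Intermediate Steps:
P(D) - 6*(-27) = 2 - 6*(-27) = 2 + 162 = 164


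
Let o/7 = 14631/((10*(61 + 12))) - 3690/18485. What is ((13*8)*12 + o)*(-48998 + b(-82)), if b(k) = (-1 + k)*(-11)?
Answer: -35996232399333/539762 ≈ -6.6689e+7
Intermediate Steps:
b(k) = 11 - 11*k
o = 374864469/2698810 (o = 7*(14631/((10*(61 + 12))) - 3690/18485) = 7*(14631/((10*73)) - 3690*1/18485) = 7*(14631/730 - 738/3697) = 7*(53552067/2698810) = 374864469/2698810 ≈ 138.90)
((13*8)*12 + o)*(-48998 + b(-82)) = ((13*8)*12 + 374864469/2698810)*(-48998 + (11 - 11*(-82))) = (104*12 + 374864469/2698810)*(-48998 + (11 + 902)) = (1248 + 374864469/2698810)*(-48998 + 913) = (3742979349/2698810)*(-48085) = -35996232399333/539762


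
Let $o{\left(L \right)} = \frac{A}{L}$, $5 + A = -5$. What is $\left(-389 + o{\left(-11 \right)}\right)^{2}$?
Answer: $\frac{18224361}{121} \approx 1.5061 \cdot 10^{5}$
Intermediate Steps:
$A = -10$ ($A = -5 - 5 = -10$)
$o{\left(L \right)} = - \frac{10}{L}$
$\left(-389 + o{\left(-11 \right)}\right)^{2} = \left(-389 - \frac{10}{-11}\right)^{2} = \left(-389 - - \frac{10}{11}\right)^{2} = \left(-389 + \frac{10}{11}\right)^{2} = \left(- \frac{4269}{11}\right)^{2} = \frac{18224361}{121}$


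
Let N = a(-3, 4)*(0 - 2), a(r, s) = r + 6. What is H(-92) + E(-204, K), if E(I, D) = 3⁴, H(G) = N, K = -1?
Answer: 75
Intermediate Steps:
a(r, s) = 6 + r
N = -6 (N = (6 - 3)*(0 - 2) = 3*(-2) = -6)
H(G) = -6
E(I, D) = 81
H(-92) + E(-204, K) = -6 + 81 = 75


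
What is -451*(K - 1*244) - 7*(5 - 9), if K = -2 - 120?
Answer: 165094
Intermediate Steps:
K = -122
-451*(K - 1*244) - 7*(5 - 9) = -451*(-122 - 1*244) - 7*(5 - 9) = -451*(-122 - 244) - 7*(-4) = -451*(-366) + 28 = 165066 + 28 = 165094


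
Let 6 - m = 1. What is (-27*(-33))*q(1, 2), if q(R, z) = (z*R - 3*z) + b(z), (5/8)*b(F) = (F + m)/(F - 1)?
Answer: 32076/5 ≈ 6415.2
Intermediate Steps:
m = 5 (m = 6 - 1*1 = 6 - 1 = 5)
b(F) = 8*(5 + F)/(5*(-1 + F)) (b(F) = 8*((F + 5)/(F - 1))/5 = 8*((5 + F)/(-1 + F))/5 = 8*(5 + F)/(5*(-1 + F)))
q(R, z) = -3*z + R*z + 8*(5 + z)/(5*(-1 + z)) (q(R, z) = (z*R - 3*z) + 8*(5 + z)/(5*(-1 + z)) = (R*z - 3*z) + 8*(5 + z)/(5*(-1 + z)) = (-3*z + R*z) + 8*(5 + z)/(5*(-1 + z)) = -3*z + R*z + 8*(5 + z)/(5*(-1 + z)))
(-27*(-33))*q(1, 2) = (-27*(-33))*((8 + (8/5)*2 + 2*(-1 + 2)*(-3 + 1))/(-1 + 2)) = 891*((8 + 16/5 + 2*1*(-2))/1) = 891*(1*(8 + 16/5 - 4)) = 891*(1*(36/5)) = 891*(36/5) = 32076/5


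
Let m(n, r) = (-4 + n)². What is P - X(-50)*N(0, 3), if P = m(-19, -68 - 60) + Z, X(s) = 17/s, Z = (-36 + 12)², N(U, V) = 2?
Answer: 27642/25 ≈ 1105.7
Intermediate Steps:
Z = 576 (Z = (-24)² = 576)
P = 1105 (P = (-4 - 19)² + 576 = (-23)² + 576 = 529 + 576 = 1105)
P - X(-50)*N(0, 3) = 1105 - 17/(-50)*2 = 1105 - 17*(-1/50)*2 = 1105 - (-17)*2/50 = 1105 - 1*(-17/25) = 1105 + 17/25 = 27642/25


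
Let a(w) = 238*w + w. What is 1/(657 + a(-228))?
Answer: -1/53835 ≈ -1.8575e-5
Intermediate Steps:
a(w) = 239*w
1/(657 + a(-228)) = 1/(657 + 239*(-228)) = 1/(657 - 54492) = 1/(-53835) = -1/53835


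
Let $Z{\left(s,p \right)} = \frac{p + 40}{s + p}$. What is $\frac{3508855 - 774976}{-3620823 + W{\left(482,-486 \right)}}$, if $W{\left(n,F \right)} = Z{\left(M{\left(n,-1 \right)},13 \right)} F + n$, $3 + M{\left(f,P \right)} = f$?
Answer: $- \frac{224178078}{296872255} \approx -0.75513$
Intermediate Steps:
$M{\left(f,P \right)} = -3 + f$
$Z{\left(s,p \right)} = \frac{40 + p}{p + s}$
$W{\left(n,F \right)} = n + \frac{53 F}{10 + n}$ ($W{\left(n,F \right)} = \frac{40 + 13}{13 + \left(-3 + n\right)} F + n = \frac{1}{10 + n} 53 F + n = \frac{53}{10 + n} F + n = \frac{53 F}{10 + n} + n = n + \frac{53 F}{10 + n}$)
$\frac{3508855 - 774976}{-3620823 + W{\left(482,-486 \right)}} = \frac{3508855 - 774976}{-3620823 + \frac{53 \left(-486\right) + 482 \left(10 + 482\right)}{10 + 482}} = \frac{2733879}{-3620823 + \frac{-25758 + 482 \cdot 492}{492}} = \frac{2733879}{-3620823 + \frac{-25758 + 237144}{492}} = \frac{2733879}{-3620823 + \frac{1}{492} \cdot 211386} = \frac{2733879}{-3620823 + \frac{35231}{82}} = \frac{2733879}{- \frac{296872255}{82}} = 2733879 \left(- \frac{82}{296872255}\right) = - \frac{224178078}{296872255}$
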